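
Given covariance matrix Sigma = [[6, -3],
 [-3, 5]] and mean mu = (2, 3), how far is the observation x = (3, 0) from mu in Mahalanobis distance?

Step 1 — centre the observation: (x - mu) = (1, -3).

Step 2 — invert Sigma. det(Sigma) = 6·5 - (-3)² = 21.
  Sigma^{-1} = (1/det) · [[d, -b], [-b, a]] = [[0.2381, 0.1429],
 [0.1429, 0.2857]].

Step 3 — form the quadratic (x - mu)^T · Sigma^{-1} · (x - mu):
  Sigma^{-1} · (x - mu) = (-0.1905, -0.7143).
  (x - mu)^T · [Sigma^{-1} · (x - mu)] = (1)·(-0.1905) + (-3)·(-0.7143) = 1.9524.

Step 4 — take square root: d = √(1.9524) ≈ 1.3973.

d(x, mu) = √(1.9524) ≈ 1.3973


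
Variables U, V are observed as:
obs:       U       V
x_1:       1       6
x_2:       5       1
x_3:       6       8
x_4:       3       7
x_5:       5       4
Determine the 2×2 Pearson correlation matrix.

Step 1 — column means:
  mean(U) = (1 + 5 + 6 + 3 + 5) / 5 = 20/5 = 4
  mean(V) = (6 + 1 + 8 + 7 + 4) / 5 = 26/5 = 5.2

Step 2 — sample variances and covariances s[i,j] = (1/(n-1)) · Σ_k (x_{k,i} - mean_i) · (x_{k,j} - mean_j), with n-1 = 4:
  s[U,U] = ((-3)·(-3) + (1)·(1) + (2)·(2) + (-1)·(-1) + (1)·(1)) / 4 = 16/4 = 4
  s[U,V] = ((-3)·(0.8) + (1)·(-4.2) + (2)·(2.8) + (-1)·(1.8) + (1)·(-1.2)) / 4 = -4/4 = -1
  s[V,V] = ((0.8)·(0.8) + (-4.2)·(-4.2) + (2.8)·(2.8) + (1.8)·(1.8) + (-1.2)·(-1.2)) / 4 = 30.8/4 = 7.7
  Sample standard deviations s_i = √(s[i,i]):
  s(U) = √(4) = 2
  s(V) = √(7.7) = 2.7749

Step 3 — r_{ij} = s_{ij} / (s_i · s_j):
  r[U,U] = 1 (diagonal).
  r[U,V] = -1 / (2 · 2.7749) = -1 / 5.5498 = -0.1802
  r[V,V] = 1 (diagonal).

R is symmetric with unit diagonal. Assembling:

R = [[1, -0.1802],
 [-0.1802, 1]]


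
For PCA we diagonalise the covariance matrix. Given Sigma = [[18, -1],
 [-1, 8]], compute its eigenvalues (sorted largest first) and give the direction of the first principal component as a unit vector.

Step 1 — characteristic polynomial of 2×2 Sigma:
  det(Sigma - λI) = λ² - trace · λ + det = 0.
  trace = 18 + 8 = 26, det = 18·8 - (-1)² = 143.
Step 2 — discriminant:
  Δ = trace² - 4·det = 676 - 572 = 104.
Step 3 — eigenvalues:
  λ = (trace ± √Δ)/2 = (26 ± 10.198)/2,
  λ_1 = 18.099,  λ_2 = 7.901.

Step 4 — unit eigenvector for λ_1: solve (Sigma - λ_1 I)v = 0. First row:
  (18 - 18.099)·v_x + (-1)·v_y = 0, i.e. (-0.099)·v_x + (-1)·v_y = 0,
  so v ∝ (b, λ_1 - a) = (-1, 0.099); multiply by -1 so the first entry is positive: u = (1, -0.099).
  ||u|| = √((1)² + (-0.099)²) = √(1.0098) ≈ 1.0049,
  v_1 = u/||u|| ≈ (0.9951, -0.0985) (||v_1|| = 1).

λ_1 = 18.099,  λ_2 = 7.901;  v_1 ≈ (0.9951, -0.0985)


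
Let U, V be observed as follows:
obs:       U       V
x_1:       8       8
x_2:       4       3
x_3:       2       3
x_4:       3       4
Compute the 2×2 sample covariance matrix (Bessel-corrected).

Step 1 — column means:
  mean(U) = (8 + 4 + 2 + 3) / 4 = 17/4 = 4.25
  mean(V) = (8 + 3 + 3 + 4) / 4 = 18/4 = 4.5

Step 2 — sample covariance S[i,j] = (1/(n-1)) · Σ_k (x_{k,i} - mean_i) · (x_{k,j} - mean_j), with n-1 = 3.
  S[U,U] = ((3.75)·(3.75) + (-0.25)·(-0.25) + (-2.25)·(-2.25) + (-1.25)·(-1.25)) / 3 = 20.75/3 = 6.9167
  S[U,V] = ((3.75)·(3.5) + (-0.25)·(-1.5) + (-2.25)·(-1.5) + (-1.25)·(-0.5)) / 3 = 17.5/3 = 5.8333
  S[V,V] = ((3.5)·(3.5) + (-1.5)·(-1.5) + (-1.5)·(-1.5) + (-0.5)·(-0.5)) / 3 = 17/3 = 5.6667

S is symmetric (S[j,i] = S[i,j]). Assembling:

S = [[6.9167, 5.8333],
 [5.8333, 5.6667]]


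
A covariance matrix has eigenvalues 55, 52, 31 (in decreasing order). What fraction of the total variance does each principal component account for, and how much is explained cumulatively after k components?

Step 1 — total variance = trace(Sigma) = Σ λ_i = 55 + 52 + 31 = 138.

Step 2 — fraction explained by component i = λ_i / Σ λ:
  PC1: 55/138 = 0.3986
  PC2: 52/138 = 0.3768
  PC3: 31/138 = 0.2246

Step 3 — cumulative fraction after k components = (λ_1 + ... + λ_k) / Σ λ:
  k = 1: 55/138 = 0.3986
  k = 2: (55 + 52)/138 = 107/138 = 0.7754
  k = 3: (55 + 52 + 31)/138 = 138/138 = 1

Summary (fraction, with percent):

explained: PC1 0.3986 (39.86%), PC2 0.3768 (37.68%), PC3 0.2246 (22.46%);  cumulative: 0.3986, 0.7754, 1


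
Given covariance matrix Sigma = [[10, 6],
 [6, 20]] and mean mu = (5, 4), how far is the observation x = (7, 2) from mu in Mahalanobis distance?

Step 1 — centre the observation: (x - mu) = (2, -2).

Step 2 — invert Sigma. det(Sigma) = 10·20 - (6)² = 164.
  Sigma^{-1} = (1/det) · [[d, -b], [-b, a]] = [[0.122, -0.0366],
 [-0.0366, 0.061]].

Step 3 — form the quadratic (x - mu)^T · Sigma^{-1} · (x - mu):
  Sigma^{-1} · (x - mu) = (0.3171, -0.1951).
  (x - mu)^T · [Sigma^{-1} · (x - mu)] = (2)·(0.3171) + (-2)·(-0.1951) = 1.0244.

Step 4 — take square root: d = √(1.0244) ≈ 1.0121.

d(x, mu) = √(1.0244) ≈ 1.0121


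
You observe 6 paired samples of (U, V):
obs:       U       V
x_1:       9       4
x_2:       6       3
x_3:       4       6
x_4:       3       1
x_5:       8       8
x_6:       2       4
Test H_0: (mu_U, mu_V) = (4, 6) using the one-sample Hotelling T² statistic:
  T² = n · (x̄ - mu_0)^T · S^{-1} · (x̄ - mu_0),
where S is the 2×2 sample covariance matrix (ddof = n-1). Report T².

Step 1 — sample mean vector:
  mean(U) = (9 + 6 + 4 + 3 + 8 + 2) / 6 = 32/6 = 5.3333
  mean(V) = (4 + 3 + 6 + 1 + 8 + 4) / 6 = 26/6 = 4.3333
  x̄ = (5.3333, 4.3333),  deviation x̄ - mu_0 = (5.3333, 4.3333) - (4, 6) = (1.3333, -1.6667).

Step 2 — sample covariance matrix, S[i,j] = (1/(n-1)) · Σ_k (x_{k,i} - mean_i) · (x_{k,j} - mean_j), divisor n-1 = 5:
  S[U,U] = ((3.6667)·(3.6667) + (0.6667)·(0.6667) + (-1.3333)·(-1.3333) + (-2.3333)·(-2.3333) + (2.6667)·(2.6667) + (-3.3333)·(-3.3333)) / 5 = 39.3333/5 = 7.8667
  S[U,V] = ((3.6667)·(-0.3333) + (0.6667)·(-1.3333) + (-1.3333)·(1.6667) + (-2.3333)·(-3.3333) + (2.6667)·(3.6667) + (-3.3333)·(-0.3333)) / 5 = 14.3333/5 = 2.8667
  S[V,V] = ((-0.3333)·(-0.3333) + (-1.3333)·(-1.3333) + (1.6667)·(1.6667) + (-3.3333)·(-3.3333) + (3.6667)·(3.6667) + (-0.3333)·(-0.3333)) / 5 = 29.3333/5 = 5.8667
  S = [[7.8667, 2.8667],
 [2.8667, 5.8667]].

Step 3 — invert S. det(S) = 7.8667·5.8667 - (2.8667)² = 37.9333.
  S^{-1} = (1/det) · [[d, -b], [-b, a]] = [[0.1547, -0.0756],
 [-0.0756, 0.2074]].

Step 4 — quadratic form (x̄ - mu_0)^T · S^{-1} · (x̄ - mu_0):
  S^{-1} · (x̄ - mu_0) = (0.3322, -0.4464),
  (x̄ - mu_0)^T · [...] = (1.3333)·(0.3322) + (-1.6667)·(-0.4464) = 1.1869.

Step 5 — scale by n: T² = 6 · 1.1869 = 7.1213.

T² ≈ 7.1213


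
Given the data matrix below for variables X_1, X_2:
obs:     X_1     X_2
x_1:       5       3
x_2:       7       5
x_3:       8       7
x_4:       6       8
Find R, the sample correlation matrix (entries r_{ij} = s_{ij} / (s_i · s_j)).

Step 1 — column means:
  mean(X_1) = (5 + 7 + 8 + 6) / 4 = 26/4 = 6.5
  mean(X_2) = (3 + 5 + 7 + 8) / 4 = 23/4 = 5.75

Step 2 — sample variances and covariances s[i,j] = (1/(n-1)) · Σ_k (x_{k,i} - mean_i) · (x_{k,j} - mean_j), with n-1 = 3:
  s[X_1,X_1] = ((-1.5)·(-1.5) + (0.5)·(0.5) + (1.5)·(1.5) + (-0.5)·(-0.5)) / 3 = 5/3 = 1.6667
  s[X_1,X_2] = ((-1.5)·(-2.75) + (0.5)·(-0.75) + (1.5)·(1.25) + (-0.5)·(2.25)) / 3 = 4.5/3 = 1.5
  s[X_2,X_2] = ((-2.75)·(-2.75) + (-0.75)·(-0.75) + (1.25)·(1.25) + (2.25)·(2.25)) / 3 = 14.75/3 = 4.9167
  Sample standard deviations s_i = √(s[i,i]):
  s(X_1) = √(1.6667) = 1.291
  s(X_2) = √(4.9167) = 2.2174

Step 3 — r_{ij} = s_{ij} / (s_i · s_j):
  r[X_1,X_1] = 1 (diagonal).
  r[X_1,X_2] = 1.5 / (1.291 · 2.2174) = 1.5 / 2.8626 = 0.524
  r[X_2,X_2] = 1 (diagonal).

R is symmetric with unit diagonal. Assembling:

R = [[1, 0.524],
 [0.524, 1]]


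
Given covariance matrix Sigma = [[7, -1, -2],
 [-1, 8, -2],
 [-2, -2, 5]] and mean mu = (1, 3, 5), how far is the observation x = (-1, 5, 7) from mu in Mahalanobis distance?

Step 1 — centre the observation: (x - mu) = (-2, 2, 2).

Step 2 — invert Sigma (cofactor / det for 3×3, or solve directly):
  Sigma^{-1} = [[0.1739, 0.0435, 0.087],
 [0.0435, 0.1498, 0.0773],
 [0.087, 0.0773, 0.2657]].

Step 3 — form the quadratic (x - mu)^T · Sigma^{-1} · (x - mu):
  Sigma^{-1} · (x - mu) = (-0.087, 0.3671, 0.5121).
  (x - mu)^T · [Sigma^{-1} · (x - mu)] = (-2)·(-0.087) + (2)·(0.3671) + (2)·(0.5121) = 1.9324.

Step 4 — take square root: d = √(1.9324) ≈ 1.3901.

d(x, mu) = √(1.9324) ≈ 1.3901


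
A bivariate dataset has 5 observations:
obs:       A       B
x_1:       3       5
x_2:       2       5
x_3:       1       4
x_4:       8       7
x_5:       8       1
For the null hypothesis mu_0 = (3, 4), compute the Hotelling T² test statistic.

Step 1 — sample mean vector:
  mean(A) = (3 + 2 + 1 + 8 + 8) / 5 = 22/5 = 4.4
  mean(B) = (5 + 5 + 4 + 7 + 1) / 5 = 22/5 = 4.4
  x̄ = (4.4, 4.4),  deviation x̄ - mu_0 = (4.4, 4.4) - (3, 4) = (1.4, 0.4).

Step 2 — sample covariance matrix, S[i,j] = (1/(n-1)) · Σ_k (x_{k,i} - mean_i) · (x_{k,j} - mean_j), divisor n-1 = 4:
  S[A,A] = ((-1.4)·(-1.4) + (-2.4)·(-2.4) + (-3.4)·(-3.4) + (3.6)·(3.6) + (3.6)·(3.6)) / 4 = 45.2/4 = 11.3
  S[A,B] = ((-1.4)·(0.6) + (-2.4)·(0.6) + (-3.4)·(-0.4) + (3.6)·(2.6) + (3.6)·(-3.4)) / 4 = -3.8/4 = -0.95
  S[B,B] = ((0.6)·(0.6) + (0.6)·(0.6) + (-0.4)·(-0.4) + (2.6)·(2.6) + (-3.4)·(-3.4)) / 4 = 19.2/4 = 4.8
  S = [[11.3, -0.95],
 [-0.95, 4.8]].

Step 3 — invert S. det(S) = 11.3·4.8 - (-0.95)² = 53.3375.
  S^{-1} = (1/det) · [[d, -b], [-b, a]] = [[0.09, 0.0178],
 [0.0178, 0.2119]].

Step 4 — quadratic form (x̄ - mu_0)^T · S^{-1} · (x̄ - mu_0):
  S^{-1} · (x̄ - mu_0) = (0.1331, 0.1097),
  (x̄ - mu_0)^T · [...] = (1.4)·(0.1331) + (0.4)·(0.1097) = 0.2302.

Step 5 — scale by n: T² = 5 · 0.2302 = 1.1512.

T² ≈ 1.1512


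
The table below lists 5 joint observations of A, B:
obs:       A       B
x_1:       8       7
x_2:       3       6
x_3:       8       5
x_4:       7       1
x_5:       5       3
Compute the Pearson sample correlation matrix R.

Step 1 — column means:
  mean(A) = (8 + 3 + 8 + 7 + 5) / 5 = 31/5 = 6.2
  mean(B) = (7 + 6 + 5 + 1 + 3) / 5 = 22/5 = 4.4

Step 2 — sample variances and covariances s[i,j] = (1/(n-1)) · Σ_k (x_{k,i} - mean_i) · (x_{k,j} - mean_j), with n-1 = 4:
  s[A,A] = ((1.8)·(1.8) + (-3.2)·(-3.2) + (1.8)·(1.8) + (0.8)·(0.8) + (-1.2)·(-1.2)) / 4 = 18.8/4 = 4.7
  s[A,B] = ((1.8)·(2.6) + (-3.2)·(1.6) + (1.8)·(0.6) + (0.8)·(-3.4) + (-1.2)·(-1.4)) / 4 = -0.4/4 = -0.1
  s[B,B] = ((2.6)·(2.6) + (1.6)·(1.6) + (0.6)·(0.6) + (-3.4)·(-3.4) + (-1.4)·(-1.4)) / 4 = 23.2/4 = 5.8
  Sample standard deviations s_i = √(s[i,i]):
  s(A) = √(4.7) = 2.1679
  s(B) = √(5.8) = 2.4083

Step 3 — r_{ij} = s_{ij} / (s_i · s_j):
  r[A,A] = 1 (diagonal).
  r[A,B] = -0.1 / (2.1679 · 2.4083) = -0.1 / 5.2211 = -0.0192
  r[B,B] = 1 (diagonal).

R is symmetric with unit diagonal. Assembling:

R = [[1, -0.0192],
 [-0.0192, 1]]


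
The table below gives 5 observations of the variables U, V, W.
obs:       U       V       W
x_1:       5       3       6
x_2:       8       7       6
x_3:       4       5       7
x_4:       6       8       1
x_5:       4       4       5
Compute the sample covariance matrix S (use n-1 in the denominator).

Step 1 — column means:
  mean(U) = (5 + 8 + 4 + 6 + 4) / 5 = 27/5 = 5.4
  mean(V) = (3 + 7 + 5 + 8 + 4) / 5 = 27/5 = 5.4
  mean(W) = (6 + 6 + 7 + 1 + 5) / 5 = 25/5 = 5

Step 2 — sample covariance S[i,j] = (1/(n-1)) · Σ_k (x_{k,i} - mean_i) · (x_{k,j} - mean_j), with n-1 = 4.
  S[U,U] = ((-0.4)·(-0.4) + (2.6)·(2.6) + (-1.4)·(-1.4) + (0.6)·(0.6) + (-1.4)·(-1.4)) / 4 = 11.2/4 = 2.8
  S[U,V] = ((-0.4)·(-2.4) + (2.6)·(1.6) + (-1.4)·(-0.4) + (0.6)·(2.6) + (-1.4)·(-1.4)) / 4 = 9.2/4 = 2.3
  S[U,W] = ((-0.4)·(1) + (2.6)·(1) + (-1.4)·(2) + (0.6)·(-4) + (-1.4)·(0)) / 4 = -3/4 = -0.75
  S[V,V] = ((-2.4)·(-2.4) + (1.6)·(1.6) + (-0.4)·(-0.4) + (2.6)·(2.6) + (-1.4)·(-1.4)) / 4 = 17.2/4 = 4.3
  S[V,W] = ((-2.4)·(1) + (1.6)·(1) + (-0.4)·(2) + (2.6)·(-4) + (-1.4)·(0)) / 4 = -12/4 = -3
  S[W,W] = ((1)·(1) + (1)·(1) + (2)·(2) + (-4)·(-4) + (0)·(0)) / 4 = 22/4 = 5.5

S is symmetric (S[j,i] = S[i,j]). Assembling:

S = [[2.8, 2.3, -0.75],
 [2.3, 4.3, -3],
 [-0.75, -3, 5.5]]


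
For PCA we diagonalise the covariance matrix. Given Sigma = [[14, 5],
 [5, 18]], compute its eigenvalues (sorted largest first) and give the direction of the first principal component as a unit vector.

Step 1 — characteristic polynomial of 2×2 Sigma:
  det(Sigma - λI) = λ² - trace · λ + det = 0.
  trace = 14 + 18 = 32, det = 14·18 - (5)² = 227.
Step 2 — discriminant:
  Δ = trace² - 4·det = 1024 - 908 = 116.
Step 3 — eigenvalues:
  λ = (trace ± √Δ)/2 = (32 ± 10.7703)/2,
  λ_1 = 21.3852,  λ_2 = 10.6148.

Step 4 — unit eigenvector for λ_1: solve (Sigma - λ_1 I)v = 0. First row:
  (14 - 21.3852)·v_x + (5)·v_y = 0, i.e. (-7.3852)·v_x + (5)·v_y = 0,
  so v ∝ (b, λ_1 - a) = (5, 7.3852) = u.
  ||u|| = √((5)² + (7.3852)²) = √(79.5407) ≈ 8.9186,
  v_1 = u/||u|| ≈ (0.5606, 0.8281) (||v_1|| = 1).

λ_1 = 21.3852,  λ_2 = 10.6148;  v_1 ≈ (0.5606, 0.8281)


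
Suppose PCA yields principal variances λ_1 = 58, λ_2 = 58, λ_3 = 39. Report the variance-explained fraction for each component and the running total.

Step 1 — total variance = trace(Sigma) = Σ λ_i = 58 + 58 + 39 = 155.

Step 2 — fraction explained by component i = λ_i / Σ λ:
  PC1: 58/155 = 0.3742
  PC2: 58/155 = 0.3742
  PC3: 39/155 = 0.2516

Step 3 — cumulative fraction after k components = (λ_1 + ... + λ_k) / Σ λ:
  k = 1: 58/155 = 0.3742
  k = 2: (58 + 58)/155 = 116/155 = 0.7484
  k = 3: (58 + 58 + 39)/155 = 155/155 = 1

Summary (fraction, with percent):

explained: PC1 0.3742 (37.42%), PC2 0.3742 (37.42%), PC3 0.2516 (25.16%);  cumulative: 0.3742, 0.7484, 1


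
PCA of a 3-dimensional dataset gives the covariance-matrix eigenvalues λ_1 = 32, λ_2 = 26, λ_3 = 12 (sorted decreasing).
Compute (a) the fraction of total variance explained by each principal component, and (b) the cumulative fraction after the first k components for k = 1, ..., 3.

Step 1 — total variance = trace(Sigma) = Σ λ_i = 32 + 26 + 12 = 70.

Step 2 — fraction explained by component i = λ_i / Σ λ:
  PC1: 32/70 = 0.4571
  PC2: 26/70 = 0.3714
  PC3: 12/70 = 0.1714

Step 3 — cumulative fraction after k components = (λ_1 + ... + λ_k) / Σ λ:
  k = 1: 32/70 = 0.4571
  k = 2: (32 + 26)/70 = 58/70 = 0.8286
  k = 3: (32 + 26 + 12)/70 = 70/70 = 1

Summary (fraction, with percent):

explained: PC1 0.4571 (45.71%), PC2 0.3714 (37.14%), PC3 0.1714 (17.14%);  cumulative: 0.4571, 0.8286, 1


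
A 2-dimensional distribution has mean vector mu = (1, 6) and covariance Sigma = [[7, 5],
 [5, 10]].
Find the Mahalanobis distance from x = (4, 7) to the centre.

Step 1 — centre the observation: (x - mu) = (3, 1).

Step 2 — invert Sigma. det(Sigma) = 7·10 - (5)² = 45.
  Sigma^{-1} = (1/det) · [[d, -b], [-b, a]] = [[0.2222, -0.1111],
 [-0.1111, 0.1556]].

Step 3 — form the quadratic (x - mu)^T · Sigma^{-1} · (x - mu):
  Sigma^{-1} · (x - mu) = (0.5556, -0.1778).
  (x - mu)^T · [Sigma^{-1} · (x - mu)] = (3)·(0.5556) + (1)·(-0.1778) = 1.4889.

Step 4 — take square root: d = √(1.4889) ≈ 1.2202.

d(x, mu) = √(1.4889) ≈ 1.2202


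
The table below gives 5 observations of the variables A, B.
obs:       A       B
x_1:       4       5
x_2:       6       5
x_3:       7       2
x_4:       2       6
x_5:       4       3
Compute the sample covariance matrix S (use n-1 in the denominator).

Step 1 — column means:
  mean(A) = (4 + 6 + 7 + 2 + 4) / 5 = 23/5 = 4.6
  mean(B) = (5 + 5 + 2 + 6 + 3) / 5 = 21/5 = 4.2

Step 2 — sample covariance S[i,j] = (1/(n-1)) · Σ_k (x_{k,i} - mean_i) · (x_{k,j} - mean_j), with n-1 = 4.
  S[A,A] = ((-0.6)·(-0.6) + (1.4)·(1.4) + (2.4)·(2.4) + (-2.6)·(-2.6) + (-0.6)·(-0.6)) / 4 = 15.2/4 = 3.8
  S[A,B] = ((-0.6)·(0.8) + (1.4)·(0.8) + (2.4)·(-2.2) + (-2.6)·(1.8) + (-0.6)·(-1.2)) / 4 = -8.6/4 = -2.15
  S[B,B] = ((0.8)·(0.8) + (0.8)·(0.8) + (-2.2)·(-2.2) + (1.8)·(1.8) + (-1.2)·(-1.2)) / 4 = 10.8/4 = 2.7

S is symmetric (S[j,i] = S[i,j]). Assembling:

S = [[3.8, -2.15],
 [-2.15, 2.7]]


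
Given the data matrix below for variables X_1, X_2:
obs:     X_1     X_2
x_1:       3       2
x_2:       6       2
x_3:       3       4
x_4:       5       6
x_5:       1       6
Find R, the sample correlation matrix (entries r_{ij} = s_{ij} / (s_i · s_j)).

Step 1 — column means:
  mean(X_1) = (3 + 6 + 3 + 5 + 1) / 5 = 18/5 = 3.6
  mean(X_2) = (2 + 2 + 4 + 6 + 6) / 5 = 20/5 = 4

Step 2 — sample variances and covariances s[i,j] = (1/(n-1)) · Σ_k (x_{k,i} - mean_i) · (x_{k,j} - mean_j), with n-1 = 4:
  s[X_1,X_1] = ((-0.6)·(-0.6) + (2.4)·(2.4) + (-0.6)·(-0.6) + (1.4)·(1.4) + (-2.6)·(-2.6)) / 4 = 15.2/4 = 3.8
  s[X_1,X_2] = ((-0.6)·(-2) + (2.4)·(-2) + (-0.6)·(0) + (1.4)·(2) + (-2.6)·(2)) / 4 = -6/4 = -1.5
  s[X_2,X_2] = ((-2)·(-2) + (-2)·(-2) + (0)·(0) + (2)·(2) + (2)·(2)) / 4 = 16/4 = 4
  Sample standard deviations s_i = √(s[i,i]):
  s(X_1) = √(3.8) = 1.9494
  s(X_2) = √(4) = 2

Step 3 — r_{ij} = s_{ij} / (s_i · s_j):
  r[X_1,X_1] = 1 (diagonal).
  r[X_1,X_2] = -1.5 / (1.9494 · 2) = -1.5 / 3.8987 = -0.3847
  r[X_2,X_2] = 1 (diagonal).

R is symmetric with unit diagonal. Assembling:

R = [[1, -0.3847],
 [-0.3847, 1]]


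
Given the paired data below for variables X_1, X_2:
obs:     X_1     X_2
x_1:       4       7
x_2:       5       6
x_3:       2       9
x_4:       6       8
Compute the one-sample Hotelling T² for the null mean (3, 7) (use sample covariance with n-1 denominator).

Step 1 — sample mean vector:
  mean(X_1) = (4 + 5 + 2 + 6) / 4 = 17/4 = 4.25
  mean(X_2) = (7 + 6 + 9 + 8) / 4 = 30/4 = 7.5
  x̄ = (4.25, 7.5),  deviation x̄ - mu_0 = (4.25, 7.5) - (3, 7) = (1.25, 0.5).

Step 2 — sample covariance matrix, S[i,j] = (1/(n-1)) · Σ_k (x_{k,i} - mean_i) · (x_{k,j} - mean_j), divisor n-1 = 3:
  S[X_1,X_1] = ((-0.25)·(-0.25) + (0.75)·(0.75) + (-2.25)·(-2.25) + (1.75)·(1.75)) / 3 = 8.75/3 = 2.9167
  S[X_1,X_2] = ((-0.25)·(-0.5) + (0.75)·(-1.5) + (-2.25)·(1.5) + (1.75)·(0.5)) / 3 = -3.5/3 = -1.1667
  S[X_2,X_2] = ((-0.5)·(-0.5) + (-1.5)·(-1.5) + (1.5)·(1.5) + (0.5)·(0.5)) / 3 = 5/3 = 1.6667
  S = [[2.9167, -1.1667],
 [-1.1667, 1.6667]].

Step 3 — invert S. det(S) = 2.9167·1.6667 - (-1.1667)² = 3.5.
  S^{-1} = (1/det) · [[d, -b], [-b, a]] = [[0.4762, 0.3333],
 [0.3333, 0.8333]].

Step 4 — quadratic form (x̄ - mu_0)^T · S^{-1} · (x̄ - mu_0):
  S^{-1} · (x̄ - mu_0) = (0.7619, 0.8333),
  (x̄ - mu_0)^T · [...] = (1.25)·(0.7619) + (0.5)·(0.8333) = 1.369.

Step 5 — scale by n: T² = 4 · 1.369 = 5.4762.

T² ≈ 5.4762


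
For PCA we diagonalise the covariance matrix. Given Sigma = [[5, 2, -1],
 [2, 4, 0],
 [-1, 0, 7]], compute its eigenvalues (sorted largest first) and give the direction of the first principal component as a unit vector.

Step 1 — characteristic polynomial p(λ) = det(λI - Sigma) = λ³ - tr·λ² + c_1·λ - det, where tr = trace, c_1 = sum of the principal 2×2 minors, det = det(Sigma):
  tr = 5 + 4 + 7 = 16,
  c_1 = (5·4 - (2)²) + (5·7 - (-1)²) + (4·7 - (0)²) = 16 + 34 + 28 = 78,
  det = 5·(4·7 - (0)²) - (2)·((2)·7 - (0)·(-1)) + (-1)·((2)·(0) - 4·(-1)) = 5·(28) - (2)·(14) + (-1)·(4) = 108.
  So p(λ) = λ³ - 16λ² + 78λ - 108.
Step 2 — look for an integer root (rational root theorem: any rational root is an integer divisor of 108). Testing λ = 6:
  p(6) = 216 - 576 + 468 - 108 = 0  ✓
  Dividing out (λ - 6): p(λ) = (λ - 6)(λ² - 10λ + 18).
Step 3 — remaining eigenvalues from the quadratic λ² - 10λ + 18 = 0:
  Δ = 10² - 4·18 = 100 - 72 = 28,  λ = (10 ± √28)/2 = (10 ± 5.2915)/2 ≈ 7.6458 or 2.3542.
  Sorted: λ_1 = 7.6458,  λ_2 = 6,  λ_3 = 2.3542  (check: sum = 16 = tr ✓).

Step 4 — unit eigenvector for λ_1 ≈ 7.6458: v spans the null space of (Sigma - λ_1 I), whose rows are
  r_1 = (-2.6458, 2, -1),  r_2 = (2, -3.6458, 0),  r_3 = (-1, 0, -0.6458).
  v is orthogonal to every row, so take v ∝ r_1 × r_2 = ((2)·(0) - (-1)·(-3.6458), (-1)·(2) - (-2.6458)·(0), (-2.6458)·(-3.6458) - (2)·(2)) ≈ (-3.6458, -2, 5.6458).
  Rescale (multiply by -1 so the first nonzero entry is positive): u = (3.6458, 2, -5.6458).
  ||u|| = √((3.6458)² + (2)² + (-5.6458)²) = √(49.166) ≈ 7.0118,  v_1 = u/||u|| ≈ (0.5199, 0.2852, -0.8052) (||v_1|| = 1).

λ_1 = 7.6458,  λ_2 = 6,  λ_3 = 2.3542;  v_1 ≈ (0.5199, 0.2852, -0.8052)


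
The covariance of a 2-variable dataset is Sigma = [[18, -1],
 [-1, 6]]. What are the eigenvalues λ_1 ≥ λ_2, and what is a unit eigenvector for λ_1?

Step 1 — characteristic polynomial of 2×2 Sigma:
  det(Sigma - λI) = λ² - trace · λ + det = 0.
  trace = 18 + 6 = 24, det = 18·6 - (-1)² = 107.
Step 2 — discriminant:
  Δ = trace² - 4·det = 576 - 428 = 148.
Step 3 — eigenvalues:
  λ = (trace ± √Δ)/2 = (24 ± 12.1655)/2,
  λ_1 = 18.0828,  λ_2 = 5.9172.

Step 4 — unit eigenvector for λ_1: solve (Sigma - λ_1 I)v = 0. First row:
  (18 - 18.0828)·v_x + (-1)·v_y = 0, i.e. (-0.0828)·v_x + (-1)·v_y = 0,
  so v ∝ (b, λ_1 - a) = (-1, 0.0828); multiply by -1 so the first entry is positive: u = (1, -0.0828).
  ||u|| = √((1)² + (-0.0828)²) = √(1.0068) ≈ 1.0034,
  v_1 = u/||u|| ≈ (0.9966, -0.0825) (||v_1|| = 1).

λ_1 = 18.0828,  λ_2 = 5.9172;  v_1 ≈ (0.9966, -0.0825)


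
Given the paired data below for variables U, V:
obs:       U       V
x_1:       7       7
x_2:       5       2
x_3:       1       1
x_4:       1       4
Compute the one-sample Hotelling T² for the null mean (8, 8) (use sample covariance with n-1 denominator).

Step 1 — sample mean vector:
  mean(U) = (7 + 5 + 1 + 1) / 4 = 14/4 = 3.5
  mean(V) = (7 + 2 + 1 + 4) / 4 = 14/4 = 3.5
  x̄ = (3.5, 3.5),  deviation x̄ - mu_0 = (3.5, 3.5) - (8, 8) = (-4.5, -4.5).

Step 2 — sample covariance matrix, S[i,j] = (1/(n-1)) · Σ_k (x_{k,i} - mean_i) · (x_{k,j} - mean_j), divisor n-1 = 3:
  S[U,U] = ((3.5)·(3.5) + (1.5)·(1.5) + (-2.5)·(-2.5) + (-2.5)·(-2.5)) / 3 = 27/3 = 9
  S[U,V] = ((3.5)·(3.5) + (1.5)·(-1.5) + (-2.5)·(-2.5) + (-2.5)·(0.5)) / 3 = 15/3 = 5
  S[V,V] = ((3.5)·(3.5) + (-1.5)·(-1.5) + (-2.5)·(-2.5) + (0.5)·(0.5)) / 3 = 21/3 = 7
  S = [[9, 5],
 [5, 7]].

Step 3 — invert S. det(S) = 9·7 - (5)² = 38.
  S^{-1} = (1/det) · [[d, -b], [-b, a]] = [[0.1842, -0.1316],
 [-0.1316, 0.2368]].

Step 4 — quadratic form (x̄ - mu_0)^T · S^{-1} · (x̄ - mu_0):
  S^{-1} · (x̄ - mu_0) = (-0.2368, -0.4737),
  (x̄ - mu_0)^T · [...] = (-4.5)·(-0.2368) + (-4.5)·(-0.4737) = 3.1974.

Step 5 — scale by n: T² = 4 · 3.1974 = 12.7895.

T² ≈ 12.7895


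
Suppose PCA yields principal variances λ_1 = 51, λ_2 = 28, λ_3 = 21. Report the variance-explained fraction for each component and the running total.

Step 1 — total variance = trace(Sigma) = Σ λ_i = 51 + 28 + 21 = 100.

Step 2 — fraction explained by component i = λ_i / Σ λ:
  PC1: 51/100 = 0.51
  PC2: 28/100 = 0.28
  PC3: 21/100 = 0.21

Step 3 — cumulative fraction after k components = (λ_1 + ... + λ_k) / Σ λ:
  k = 1: 51/100 = 0.51
  k = 2: (51 + 28)/100 = 79/100 = 0.79
  k = 3: (51 + 28 + 21)/100 = 100/100 = 1

Summary (fraction, with percent):

explained: PC1 0.51 (51%), PC2 0.28 (28%), PC3 0.21 (21%);  cumulative: 0.51, 0.79, 1


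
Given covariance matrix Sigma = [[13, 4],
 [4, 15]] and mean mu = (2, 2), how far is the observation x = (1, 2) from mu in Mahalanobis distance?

Step 1 — centre the observation: (x - mu) = (-1, 0).

Step 2 — invert Sigma. det(Sigma) = 13·15 - (4)² = 179.
  Sigma^{-1} = (1/det) · [[d, -b], [-b, a]] = [[0.0838, -0.0223],
 [-0.0223, 0.0726]].

Step 3 — form the quadratic (x - mu)^T · Sigma^{-1} · (x - mu):
  Sigma^{-1} · (x - mu) = (-0.0838, 0.0223).
  (x - mu)^T · [Sigma^{-1} · (x - mu)] = (-1)·(-0.0838) + (0)·(0.0223) = 0.0838.

Step 4 — take square root: d = √(0.0838) ≈ 0.2895.

d(x, mu) = √(0.0838) ≈ 0.2895


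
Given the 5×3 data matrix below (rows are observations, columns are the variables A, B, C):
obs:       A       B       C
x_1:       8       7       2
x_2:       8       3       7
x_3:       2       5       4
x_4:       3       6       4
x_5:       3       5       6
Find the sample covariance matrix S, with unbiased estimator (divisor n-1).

Step 1 — column means:
  mean(A) = (8 + 8 + 2 + 3 + 3) / 5 = 24/5 = 4.8
  mean(B) = (7 + 3 + 5 + 6 + 5) / 5 = 26/5 = 5.2
  mean(C) = (2 + 7 + 4 + 4 + 6) / 5 = 23/5 = 4.6

Step 2 — sample covariance S[i,j] = (1/(n-1)) · Σ_k (x_{k,i} - mean_i) · (x_{k,j} - mean_j), with n-1 = 4.
  S[A,A] = ((3.2)·(3.2) + (3.2)·(3.2) + (-2.8)·(-2.8) + (-1.8)·(-1.8) + (-1.8)·(-1.8)) / 4 = 34.8/4 = 8.7
  S[A,B] = ((3.2)·(1.8) + (3.2)·(-2.2) + (-2.8)·(-0.2) + (-1.8)·(0.8) + (-1.8)·(-0.2)) / 4 = -1.8/4 = -0.45
  S[A,C] = ((3.2)·(-2.6) + (3.2)·(2.4) + (-2.8)·(-0.6) + (-1.8)·(-0.6) + (-1.8)·(1.4)) / 4 = -0.4/4 = -0.1
  S[B,B] = ((1.8)·(1.8) + (-2.2)·(-2.2) + (-0.2)·(-0.2) + (0.8)·(0.8) + (-0.2)·(-0.2)) / 4 = 8.8/4 = 2.2
  S[B,C] = ((1.8)·(-2.6) + (-2.2)·(2.4) + (-0.2)·(-0.6) + (0.8)·(-0.6) + (-0.2)·(1.4)) / 4 = -10.6/4 = -2.65
  S[C,C] = ((-2.6)·(-2.6) + (2.4)·(2.4) + (-0.6)·(-0.6) + (-0.6)·(-0.6) + (1.4)·(1.4)) / 4 = 15.2/4 = 3.8

S is symmetric (S[j,i] = S[i,j]). Assembling:

S = [[8.7, -0.45, -0.1],
 [-0.45, 2.2, -2.65],
 [-0.1, -2.65, 3.8]]


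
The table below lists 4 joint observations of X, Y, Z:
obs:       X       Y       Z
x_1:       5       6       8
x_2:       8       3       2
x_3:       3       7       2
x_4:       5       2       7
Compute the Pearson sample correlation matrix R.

Step 1 — column means:
  mean(X) = (5 + 8 + 3 + 5) / 4 = 21/4 = 5.25
  mean(Y) = (6 + 3 + 7 + 2) / 4 = 18/4 = 4.5
  mean(Z) = (8 + 2 + 2 + 7) / 4 = 19/4 = 4.75

Step 2 — sample variances and covariances s[i,j] = (1/(n-1)) · Σ_k (x_{k,i} - mean_i) · (x_{k,j} - mean_j), with n-1 = 3:
  s[X,X] = ((-0.25)·(-0.25) + (2.75)·(2.75) + (-2.25)·(-2.25) + (-0.25)·(-0.25)) / 3 = 12.75/3 = 4.25
  s[X,Y] = ((-0.25)·(1.5) + (2.75)·(-1.5) + (-2.25)·(2.5) + (-0.25)·(-2.5)) / 3 = -9.5/3 = -3.1667
  s[X,Z] = ((-0.25)·(3.25) + (2.75)·(-2.75) + (-2.25)·(-2.75) + (-0.25)·(2.25)) / 3 = -2.75/3 = -0.9167
  s[Y,Y] = ((1.5)·(1.5) + (-1.5)·(-1.5) + (2.5)·(2.5) + (-2.5)·(-2.5)) / 3 = 17/3 = 5.6667
  s[Y,Z] = ((1.5)·(3.25) + (-1.5)·(-2.75) + (2.5)·(-2.75) + (-2.5)·(2.25)) / 3 = -3.5/3 = -1.1667
  s[Z,Z] = ((3.25)·(3.25) + (-2.75)·(-2.75) + (-2.75)·(-2.75) + (2.25)·(2.25)) / 3 = 30.75/3 = 10.25
  Sample standard deviations s_i = √(s[i,i]):
  s(X) = √(4.25) = 2.0616
  s(Y) = √(5.6667) = 2.3805
  s(Z) = √(10.25) = 3.2016

Step 3 — r_{ij} = s_{ij} / (s_i · s_j):
  r[X,X] = 1 (diagonal).
  r[X,Y] = -3.1667 / (2.0616 · 2.3805) = -3.1667 / 4.9075 = -0.6453
  r[X,Z] = -0.9167 / (2.0616 · 3.2016) = -0.9167 / 6.6002 = -0.1389
  r[Y,Y] = 1 (diagonal).
  r[Y,Z] = -1.1667 / (2.3805 · 3.2016) = -1.1667 / 7.6212 = -0.1531
  r[Z,Z] = 1 (diagonal).

R is symmetric with unit diagonal. Assembling:

R = [[1, -0.6453, -0.1389],
 [-0.6453, 1, -0.1531],
 [-0.1389, -0.1531, 1]]


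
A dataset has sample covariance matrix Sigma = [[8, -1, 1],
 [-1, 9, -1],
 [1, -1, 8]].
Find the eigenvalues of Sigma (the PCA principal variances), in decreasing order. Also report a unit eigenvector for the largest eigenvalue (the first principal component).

Step 1 — characteristic polynomial p(λ) = det(λI - Sigma) = λ³ - tr·λ² + c_1·λ - det, where tr = trace, c_1 = sum of the principal 2×2 minors, det = det(Sigma):
  tr = 8 + 9 + 8 = 25,
  c_1 = (8·9 - (-1)²) + (8·8 - (1)²) + (9·8 - (-1)²) = 71 + 63 + 71 = 205,
  det = 8·(9·8 - (-1)²) - (-1)·((-1)·8 - (-1)·(1)) + (1)·((-1)·(-1) - 9·(1)) = 8·(71) - (-1)·(-7) + (1)·(-8) = 553.
  So p(λ) = λ³ - 25λ² + 205λ - 553.
Step 2 — look for an integer root (rational root theorem: any rational root is an integer divisor of 553). Testing λ = 7:
  p(7) = 343 - 1225 + 1435 - 553 = 0  ✓
  Dividing out (λ - 7): p(λ) = (λ - 7)(λ² - 18λ + 79).
Step 3 — remaining eigenvalues from the quadratic λ² - 18λ + 79 = 0:
  Δ = 18² - 4·79 = 324 - 316 = 8,  λ = (18 ± √8)/2 = (18 ± 2.8284)/2 ≈ 10.4142 or 7.5858.
  Sorted: λ_1 = 10.4142,  λ_2 = 7.5858,  λ_3 = 7  (check: sum = 25 = tr ✓).

Step 4 — unit eigenvector for λ_1 ≈ 10.4142: v spans the null space of (Sigma - λ_1 I), whose rows are
  r_1 = (-2.4142, -1, 1),  r_2 = (-1, -1.4142, -1),  r_3 = (1, -1, -2.4142).
  v is orthogonal to every row, so take v ∝ r_1 × r_2 = ((-1)·(-1) - (1)·(-1.4142), (1)·(-1) - (-2.4142)·(-1), (-2.4142)·(-1.4142) - (-1)·(-1)) ≈ (2.4142, -3.4142, 2.4142).
  Let u = (2.4142, -3.4142, 2.4142).
  ||u|| = √((2.4142)² + (-3.4142)² + (2.4142)²) = √(23.3137) ≈ 4.8284,  v_1 = u/||u|| ≈ (0.5, -0.7071, 0.5) (||v_1|| = 1).

λ_1 = 10.4142,  λ_2 = 7.5858,  λ_3 = 7;  v_1 ≈ (0.5, -0.7071, 0.5)


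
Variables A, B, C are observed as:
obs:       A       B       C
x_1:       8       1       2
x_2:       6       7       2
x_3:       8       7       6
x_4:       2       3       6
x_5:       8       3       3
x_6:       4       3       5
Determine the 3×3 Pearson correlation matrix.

Step 1 — column means:
  mean(A) = (8 + 6 + 8 + 2 + 8 + 4) / 6 = 36/6 = 6
  mean(B) = (1 + 7 + 7 + 3 + 3 + 3) / 6 = 24/6 = 4
  mean(C) = (2 + 2 + 6 + 6 + 3 + 5) / 6 = 24/6 = 4

Step 2 — sample variances and covariances s[i,j] = (1/(n-1)) · Σ_k (x_{k,i} - mean_i) · (x_{k,j} - mean_j), with n-1 = 5:
  s[A,A] = ((2)·(2) + (0)·(0) + (2)·(2) + (-4)·(-4) + (2)·(2) + (-2)·(-2)) / 5 = 32/5 = 6.4
  s[A,B] = ((2)·(-3) + (0)·(3) + (2)·(3) + (-4)·(-1) + (2)·(-1) + (-2)·(-1)) / 5 = 4/5 = 0.8
  s[A,C] = ((2)·(-2) + (0)·(-2) + (2)·(2) + (-4)·(2) + (2)·(-1) + (-2)·(1)) / 5 = -12/5 = -2.4
  s[B,B] = ((-3)·(-3) + (3)·(3) + (3)·(3) + (-1)·(-1) + (-1)·(-1) + (-1)·(-1)) / 5 = 30/5 = 6
  s[B,C] = ((-3)·(-2) + (3)·(-2) + (3)·(2) + (-1)·(2) + (-1)·(-1) + (-1)·(1)) / 5 = 4/5 = 0.8
  s[C,C] = ((-2)·(-2) + (-2)·(-2) + (2)·(2) + (2)·(2) + (-1)·(-1) + (1)·(1)) / 5 = 18/5 = 3.6
  Sample standard deviations s_i = √(s[i,i]):
  s(A) = √(6.4) = 2.5298
  s(B) = √(6) = 2.4495
  s(C) = √(3.6) = 1.8974

Step 3 — r_{ij} = s_{ij} / (s_i · s_j):
  r[A,A] = 1 (diagonal).
  r[A,B] = 0.8 / (2.5298 · 2.4495) = 0.8 / 6.1968 = 0.1291
  r[A,C] = -2.4 / (2.5298 · 1.8974) = -2.4 / 4.8 = -0.5
  r[B,B] = 1 (diagonal).
  r[B,C] = 0.8 / (2.4495 · 1.8974) = 0.8 / 4.6476 = 0.1721
  r[C,C] = 1 (diagonal).

R is symmetric with unit diagonal. Assembling:

R = [[1, 0.1291, -0.5],
 [0.1291, 1, 0.1721],
 [-0.5, 0.1721, 1]]


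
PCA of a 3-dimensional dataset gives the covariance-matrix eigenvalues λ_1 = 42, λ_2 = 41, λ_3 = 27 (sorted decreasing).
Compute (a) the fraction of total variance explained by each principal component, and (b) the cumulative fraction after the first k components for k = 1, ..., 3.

Step 1 — total variance = trace(Sigma) = Σ λ_i = 42 + 41 + 27 = 110.

Step 2 — fraction explained by component i = λ_i / Σ λ:
  PC1: 42/110 = 0.3818
  PC2: 41/110 = 0.3727
  PC3: 27/110 = 0.2455

Step 3 — cumulative fraction after k components = (λ_1 + ... + λ_k) / Σ λ:
  k = 1: 42/110 = 0.3818
  k = 2: (42 + 41)/110 = 83/110 = 0.7545
  k = 3: (42 + 41 + 27)/110 = 110/110 = 1

Summary (fraction, with percent):

explained: PC1 0.3818 (38.18%), PC2 0.3727 (37.27%), PC3 0.2455 (24.55%);  cumulative: 0.3818, 0.7545, 1


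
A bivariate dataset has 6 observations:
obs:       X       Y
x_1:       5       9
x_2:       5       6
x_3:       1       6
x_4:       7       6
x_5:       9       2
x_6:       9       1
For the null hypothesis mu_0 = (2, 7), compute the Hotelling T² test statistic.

Step 1 — sample mean vector:
  mean(X) = (5 + 5 + 1 + 7 + 9 + 9) / 6 = 36/6 = 6
  mean(Y) = (9 + 6 + 6 + 6 + 2 + 1) / 6 = 30/6 = 5
  x̄ = (6, 5),  deviation x̄ - mu_0 = (6, 5) - (2, 7) = (4, -2).

Step 2 — sample covariance matrix, S[i,j] = (1/(n-1)) · Σ_k (x_{k,i} - mean_i) · (x_{k,j} - mean_j), divisor n-1 = 5:
  S[X,X] = ((-1)·(-1) + (-1)·(-1) + (-5)·(-5) + (1)·(1) + (3)·(3) + (3)·(3)) / 5 = 46/5 = 9.2
  S[X,Y] = ((-1)·(4) + (-1)·(1) + (-5)·(1) + (1)·(1) + (3)·(-3) + (3)·(-4)) / 5 = -30/5 = -6
  S[Y,Y] = ((4)·(4) + (1)·(1) + (1)·(1) + (1)·(1) + (-3)·(-3) + (-4)·(-4)) / 5 = 44/5 = 8.8
  S = [[9.2, -6],
 [-6, 8.8]].

Step 3 — invert S. det(S) = 9.2·8.8 - (-6)² = 44.96.
  S^{-1} = (1/det) · [[d, -b], [-b, a]] = [[0.1957, 0.1335],
 [0.1335, 0.2046]].

Step 4 — quadratic form (x̄ - mu_0)^T · S^{-1} · (x̄ - mu_0):
  S^{-1} · (x̄ - mu_0) = (0.516, 0.1246),
  (x̄ - mu_0)^T · [...] = (4)·(0.516) + (-2)·(0.1246) = 1.8149.

Step 5 — scale by n: T² = 6 · 1.8149 = 10.8897.

T² ≈ 10.8897


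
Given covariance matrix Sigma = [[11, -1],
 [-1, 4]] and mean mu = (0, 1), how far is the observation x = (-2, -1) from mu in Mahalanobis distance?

Step 1 — centre the observation: (x - mu) = (-2, -2).

Step 2 — invert Sigma. det(Sigma) = 11·4 - (-1)² = 43.
  Sigma^{-1} = (1/det) · [[d, -b], [-b, a]] = [[0.093, 0.0233],
 [0.0233, 0.2558]].

Step 3 — form the quadratic (x - mu)^T · Sigma^{-1} · (x - mu):
  Sigma^{-1} · (x - mu) = (-0.2326, -0.5581).
  (x - mu)^T · [Sigma^{-1} · (x - mu)] = (-2)·(-0.2326) + (-2)·(-0.5581) = 1.5814.

Step 4 — take square root: d = √(1.5814) ≈ 1.2575.

d(x, mu) = √(1.5814) ≈ 1.2575


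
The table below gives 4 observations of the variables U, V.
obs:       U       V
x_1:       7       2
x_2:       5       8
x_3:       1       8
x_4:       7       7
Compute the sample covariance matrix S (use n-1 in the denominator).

Step 1 — column means:
  mean(U) = (7 + 5 + 1 + 7) / 4 = 20/4 = 5
  mean(V) = (2 + 8 + 8 + 7) / 4 = 25/4 = 6.25

Step 2 — sample covariance S[i,j] = (1/(n-1)) · Σ_k (x_{k,i} - mean_i) · (x_{k,j} - mean_j), with n-1 = 3.
  S[U,U] = ((2)·(2) + (0)·(0) + (-4)·(-4) + (2)·(2)) / 3 = 24/3 = 8
  S[U,V] = ((2)·(-4.25) + (0)·(1.75) + (-4)·(1.75) + (2)·(0.75)) / 3 = -14/3 = -4.6667
  S[V,V] = ((-4.25)·(-4.25) + (1.75)·(1.75) + (1.75)·(1.75) + (0.75)·(0.75)) / 3 = 24.75/3 = 8.25

S is symmetric (S[j,i] = S[i,j]). Assembling:

S = [[8, -4.6667],
 [-4.6667, 8.25]]


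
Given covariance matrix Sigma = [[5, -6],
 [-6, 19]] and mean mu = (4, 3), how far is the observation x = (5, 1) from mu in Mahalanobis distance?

Step 1 — centre the observation: (x - mu) = (1, -2).

Step 2 — invert Sigma. det(Sigma) = 5·19 - (-6)² = 59.
  Sigma^{-1} = (1/det) · [[d, -b], [-b, a]] = [[0.322, 0.1017],
 [0.1017, 0.0847]].

Step 3 — form the quadratic (x - mu)^T · Sigma^{-1} · (x - mu):
  Sigma^{-1} · (x - mu) = (0.1186, -0.0678).
  (x - mu)^T · [Sigma^{-1} · (x - mu)] = (1)·(0.1186) + (-2)·(-0.0678) = 0.2542.

Step 4 — take square root: d = √(0.2542) ≈ 0.5042.

d(x, mu) = √(0.2542) ≈ 0.5042


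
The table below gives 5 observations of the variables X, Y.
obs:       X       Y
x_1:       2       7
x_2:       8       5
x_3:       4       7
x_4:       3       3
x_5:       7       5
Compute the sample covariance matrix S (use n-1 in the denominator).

Step 1 — column means:
  mean(X) = (2 + 8 + 4 + 3 + 7) / 5 = 24/5 = 4.8
  mean(Y) = (7 + 5 + 7 + 3 + 5) / 5 = 27/5 = 5.4

Step 2 — sample covariance S[i,j] = (1/(n-1)) · Σ_k (x_{k,i} - mean_i) · (x_{k,j} - mean_j), with n-1 = 4.
  S[X,X] = ((-2.8)·(-2.8) + (3.2)·(3.2) + (-0.8)·(-0.8) + (-1.8)·(-1.8) + (2.2)·(2.2)) / 4 = 26.8/4 = 6.7
  S[X,Y] = ((-2.8)·(1.6) + (3.2)·(-0.4) + (-0.8)·(1.6) + (-1.8)·(-2.4) + (2.2)·(-0.4)) / 4 = -3.6/4 = -0.9
  S[Y,Y] = ((1.6)·(1.6) + (-0.4)·(-0.4) + (1.6)·(1.6) + (-2.4)·(-2.4) + (-0.4)·(-0.4)) / 4 = 11.2/4 = 2.8

S is symmetric (S[j,i] = S[i,j]). Assembling:

S = [[6.7, -0.9],
 [-0.9, 2.8]]


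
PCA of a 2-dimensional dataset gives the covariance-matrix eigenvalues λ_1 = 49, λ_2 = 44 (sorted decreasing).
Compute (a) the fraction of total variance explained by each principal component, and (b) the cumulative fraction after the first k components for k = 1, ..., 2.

Step 1 — total variance = trace(Sigma) = Σ λ_i = 49 + 44 = 93.

Step 2 — fraction explained by component i = λ_i / Σ λ:
  PC1: 49/93 = 0.5269
  PC2: 44/93 = 0.4731

Step 3 — cumulative fraction after k components = (λ_1 + ... + λ_k) / Σ λ:
  k = 1: 49/93 = 0.5269
  k = 2: (49 + 44)/93 = 93/93 = 1

Summary (fraction, with percent):

explained: PC1 0.5269 (52.69%), PC2 0.4731 (47.31%);  cumulative: 0.5269, 1


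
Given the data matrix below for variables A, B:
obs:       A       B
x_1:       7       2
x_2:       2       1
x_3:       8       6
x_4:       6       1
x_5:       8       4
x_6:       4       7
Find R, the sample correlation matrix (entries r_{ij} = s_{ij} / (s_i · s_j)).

Step 1 — column means:
  mean(A) = (7 + 2 + 8 + 6 + 8 + 4) / 6 = 35/6 = 5.8333
  mean(B) = (2 + 1 + 6 + 1 + 4 + 7) / 6 = 21/6 = 3.5

Step 2 — sample variances and covariances s[i,j] = (1/(n-1)) · Σ_k (x_{k,i} - mean_i) · (x_{k,j} - mean_j), with n-1 = 5:
  s[A,A] = ((1.1667)·(1.1667) + (-3.8333)·(-3.8333) + (2.1667)·(2.1667) + (0.1667)·(0.1667) + (2.1667)·(2.1667) + (-1.8333)·(-1.8333)) / 5 = 28.8333/5 = 5.7667
  s[A,B] = ((1.1667)·(-1.5) + (-3.8333)·(-2.5) + (2.1667)·(2.5) + (0.1667)·(-2.5) + (2.1667)·(0.5) + (-1.8333)·(3.5)) / 5 = 7.5/5 = 1.5
  s[B,B] = ((-1.5)·(-1.5) + (-2.5)·(-2.5) + (2.5)·(2.5) + (-2.5)·(-2.5) + (0.5)·(0.5) + (3.5)·(3.5)) / 5 = 33.5/5 = 6.7
  Sample standard deviations s_i = √(s[i,i]):
  s(A) = √(5.7667) = 2.4014
  s(B) = √(6.7) = 2.5884

Step 3 — r_{ij} = s_{ij} / (s_i · s_j):
  r[A,A] = 1 (diagonal).
  r[A,B] = 1.5 / (2.4014 · 2.5884) = 1.5 / 6.2158 = 0.2413
  r[B,B] = 1 (diagonal).

R is symmetric with unit diagonal. Assembling:

R = [[1, 0.2413],
 [0.2413, 1]]


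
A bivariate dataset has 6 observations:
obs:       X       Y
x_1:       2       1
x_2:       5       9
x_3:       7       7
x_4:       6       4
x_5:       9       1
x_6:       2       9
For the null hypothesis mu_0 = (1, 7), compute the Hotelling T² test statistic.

Step 1 — sample mean vector:
  mean(X) = (2 + 5 + 7 + 6 + 9 + 2) / 6 = 31/6 = 5.1667
  mean(Y) = (1 + 9 + 7 + 4 + 1 + 9) / 6 = 31/6 = 5.1667
  x̄ = (5.1667, 5.1667),  deviation x̄ - mu_0 = (5.1667, 5.1667) - (1, 7) = (4.1667, -1.8333).

Step 2 — sample covariance matrix, S[i,j] = (1/(n-1)) · Σ_k (x_{k,i} - mean_i) · (x_{k,j} - mean_j), divisor n-1 = 5:
  S[X,X] = ((-3.1667)·(-3.1667) + (-0.1667)·(-0.1667) + (1.8333)·(1.8333) + (0.8333)·(0.8333) + (3.8333)·(3.8333) + (-3.1667)·(-3.1667)) / 5 = 38.8333/5 = 7.7667
  S[X,Y] = ((-3.1667)·(-4.1667) + (-0.1667)·(3.8333) + (1.8333)·(1.8333) + (0.8333)·(-1.1667) + (3.8333)·(-4.1667) + (-3.1667)·(3.8333)) / 5 = -13.1667/5 = -2.6333
  S[Y,Y] = ((-4.1667)·(-4.1667) + (3.8333)·(3.8333) + (1.8333)·(1.8333) + (-1.1667)·(-1.1667) + (-4.1667)·(-4.1667) + (3.8333)·(3.8333)) / 5 = 68.8333/5 = 13.7667
  S = [[7.7667, -2.6333],
 [-2.6333, 13.7667]].

Step 3 — invert S. det(S) = 7.7667·13.7667 - (-2.6333)² = 99.9867.
  S^{-1} = (1/det) · [[d, -b], [-b, a]] = [[0.1377, 0.0263],
 [0.0263, 0.0777]].

Step 4 — quadratic form (x̄ - mu_0)^T · S^{-1} · (x̄ - mu_0):
  S^{-1} · (x̄ - mu_0) = (0.5254, -0.0327),
  (x̄ - mu_0)^T · [...] = (4.1667)·(0.5254) + (-1.8333)·(-0.0327) = 2.2491.

Step 5 — scale by n: T² = 6 · 2.2491 = 13.4945.

T² ≈ 13.4945


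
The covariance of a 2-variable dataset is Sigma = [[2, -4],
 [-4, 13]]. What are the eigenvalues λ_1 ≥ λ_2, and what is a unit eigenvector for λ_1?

Step 1 — characteristic polynomial of 2×2 Sigma:
  det(Sigma - λI) = λ² - trace · λ + det = 0.
  trace = 2 + 13 = 15, det = 2·13 - (-4)² = 10.
Step 2 — discriminant:
  Δ = trace² - 4·det = 225 - 40 = 185.
Step 3 — eigenvalues:
  λ = (trace ± √Δ)/2 = (15 ± 13.6015)/2,
  λ_1 = 14.3007,  λ_2 = 0.6993.

Step 4 — unit eigenvector for λ_1: solve (Sigma - λ_1 I)v = 0. First row:
  (2 - 14.3007)·v_x + (-4)·v_y = 0, i.e. (-12.3007)·v_x + (-4)·v_y = 0,
  so v ∝ (b, λ_1 - a) = (-4, 12.3007); multiply by -1 so the first entry is positive: u = (4, -12.3007).
  ||u|| = √((4)² + (-12.3007)²) = √(167.3081) ≈ 12.9348,
  v_1 = u/||u|| ≈ (0.3092, -0.951) (||v_1|| = 1).

λ_1 = 14.3007,  λ_2 = 0.6993;  v_1 ≈ (0.3092, -0.951)
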